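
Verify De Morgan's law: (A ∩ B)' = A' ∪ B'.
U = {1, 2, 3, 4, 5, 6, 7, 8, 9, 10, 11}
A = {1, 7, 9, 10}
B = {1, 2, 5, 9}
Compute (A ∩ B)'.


U = {1, 2, 3, 4, 5, 6, 7, 8, 9, 10, 11}
A = {1, 7, 9, 10}, B = {1, 2, 5, 9}
A ∩ B = {1, 9}
(A ∩ B)' = U \ (A ∩ B) = {2, 3, 4, 5, 6, 7, 8, 10, 11}
Verification via A' ∪ B': A' = {2, 3, 4, 5, 6, 8, 11}, B' = {3, 4, 6, 7, 8, 10, 11}
A' ∪ B' = {2, 3, 4, 5, 6, 7, 8, 10, 11} ✓

{2, 3, 4, 5, 6, 7, 8, 10, 11}


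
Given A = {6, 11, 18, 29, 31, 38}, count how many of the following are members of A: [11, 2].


Set A = {6, 11, 18, 29, 31, 38}
Candidates: [11, 2]
Check each candidate:
11 ∈ A, 2 ∉ A
Count of candidates in A: 1

1


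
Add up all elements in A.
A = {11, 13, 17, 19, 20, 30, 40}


Set A = {11, 13, 17, 19, 20, 30, 40}
Sum = 11 + 13 + 17 + 19 + 20 + 30 + 40 = 150

150


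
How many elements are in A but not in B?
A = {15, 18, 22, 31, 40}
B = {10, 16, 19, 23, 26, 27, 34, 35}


Set A = {15, 18, 22, 31, 40}
Set B = {10, 16, 19, 23, 26, 27, 34, 35}
A \ B = {15, 18, 22, 31, 40}
|A \ B| = 5

5


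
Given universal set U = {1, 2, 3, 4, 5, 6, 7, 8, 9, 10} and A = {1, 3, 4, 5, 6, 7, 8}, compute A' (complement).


Universal set U = {1, 2, 3, 4, 5, 6, 7, 8, 9, 10}
Set A = {1, 3, 4, 5, 6, 7, 8}
A' = U \ A = elements in U but not in A
Checking each element of U:
1 (in A, exclude), 2 (not in A, include), 3 (in A, exclude), 4 (in A, exclude), 5 (in A, exclude), 6 (in A, exclude), 7 (in A, exclude), 8 (in A, exclude), 9 (not in A, include), 10 (not in A, include)
A' = {2, 9, 10}

{2, 9, 10}


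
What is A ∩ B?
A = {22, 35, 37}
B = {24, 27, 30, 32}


Set A = {22, 35, 37}
Set B = {24, 27, 30, 32}
A ∩ B includes only elements in both sets.
Check each element of A against B:
22 ✗, 35 ✗, 37 ✗
A ∩ B = {}

{}


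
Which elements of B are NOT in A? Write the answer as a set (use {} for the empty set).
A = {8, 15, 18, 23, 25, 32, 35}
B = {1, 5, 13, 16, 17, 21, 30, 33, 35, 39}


Set A = {8, 15, 18, 23, 25, 32, 35}
Set B = {1, 5, 13, 16, 17, 21, 30, 33, 35, 39}
Check each element of B against A:
1 ∉ A (include), 5 ∉ A (include), 13 ∉ A (include), 16 ∉ A (include), 17 ∉ A (include), 21 ∉ A (include), 30 ∉ A (include), 33 ∉ A (include), 35 ∈ A, 39 ∉ A (include)
Elements of B not in A: {1, 5, 13, 16, 17, 21, 30, 33, 39}

{1, 5, 13, 16, 17, 21, 30, 33, 39}


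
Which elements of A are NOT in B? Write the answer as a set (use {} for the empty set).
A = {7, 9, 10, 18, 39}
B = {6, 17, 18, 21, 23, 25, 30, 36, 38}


Set A = {7, 9, 10, 18, 39}
Set B = {6, 17, 18, 21, 23, 25, 30, 36, 38}
Check each element of A against B:
7 ∉ B (include), 9 ∉ B (include), 10 ∉ B (include), 18 ∈ B, 39 ∉ B (include)
Elements of A not in B: {7, 9, 10, 39}

{7, 9, 10, 39}


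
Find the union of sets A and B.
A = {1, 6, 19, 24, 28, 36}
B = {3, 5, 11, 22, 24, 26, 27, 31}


Set A = {1, 6, 19, 24, 28, 36}
Set B = {3, 5, 11, 22, 24, 26, 27, 31}
A ∪ B includes all elements in either set.
Elements from A: {1, 6, 19, 24, 28, 36}
Elements from B not already included: {3, 5, 11, 22, 26, 27, 31}
A ∪ B = {1, 3, 5, 6, 11, 19, 22, 24, 26, 27, 28, 31, 36}

{1, 3, 5, 6, 11, 19, 22, 24, 26, 27, 28, 31, 36}


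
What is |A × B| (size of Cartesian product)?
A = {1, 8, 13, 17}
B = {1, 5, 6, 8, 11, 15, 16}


Set A = {1, 8, 13, 17} has 4 elements.
Set B = {1, 5, 6, 8, 11, 15, 16} has 7 elements.
|A × B| = |A| × |B| = 4 × 7 = 28

28


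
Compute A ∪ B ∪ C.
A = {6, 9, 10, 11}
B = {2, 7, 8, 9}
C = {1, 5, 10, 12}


Set A = {6, 9, 10, 11}
Set B = {2, 7, 8, 9}
Set C = {1, 5, 10, 12}
First, A ∪ B = {2, 6, 7, 8, 9, 10, 11}
Then, (A ∪ B) ∪ C = {1, 2, 5, 6, 7, 8, 9, 10, 11, 12}

{1, 2, 5, 6, 7, 8, 9, 10, 11, 12}


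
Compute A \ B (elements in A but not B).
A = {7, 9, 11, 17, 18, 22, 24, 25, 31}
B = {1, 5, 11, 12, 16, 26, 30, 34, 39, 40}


Set A = {7, 9, 11, 17, 18, 22, 24, 25, 31}
Set B = {1, 5, 11, 12, 16, 26, 30, 34, 39, 40}
A \ B includes elements in A that are not in B.
Check each element of A:
7 (not in B, keep), 9 (not in B, keep), 11 (in B, remove), 17 (not in B, keep), 18 (not in B, keep), 22 (not in B, keep), 24 (not in B, keep), 25 (not in B, keep), 31 (not in B, keep)
A \ B = {7, 9, 17, 18, 22, 24, 25, 31}

{7, 9, 17, 18, 22, 24, 25, 31}


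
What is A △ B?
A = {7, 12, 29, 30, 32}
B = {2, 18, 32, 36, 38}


Set A = {7, 12, 29, 30, 32}
Set B = {2, 18, 32, 36, 38}
A △ B = (A \ B) ∪ (B \ A)
Elements in A but not B: {7, 12, 29, 30}
Elements in B but not A: {2, 18, 36, 38}
A △ B = {2, 7, 12, 18, 29, 30, 36, 38}

{2, 7, 12, 18, 29, 30, 36, 38}


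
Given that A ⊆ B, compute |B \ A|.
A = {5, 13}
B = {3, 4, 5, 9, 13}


Set A = {5, 13}, |A| = 2
Set B = {3, 4, 5, 9, 13}, |B| = 5
Since A ⊆ B: B \ A = {3, 4, 9}
|B| - |A| = 5 - 2 = 3

3


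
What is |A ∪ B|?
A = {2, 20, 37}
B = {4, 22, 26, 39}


Set A = {2, 20, 37}, |A| = 3
Set B = {4, 22, 26, 39}, |B| = 4
A ∩ B = {}, |A ∩ B| = 0
|A ∪ B| = |A| + |B| - |A ∩ B| = 3 + 4 - 0 = 7

7


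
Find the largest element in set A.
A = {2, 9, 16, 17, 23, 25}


Set A = {2, 9, 16, 17, 23, 25}
Elements in ascending order: 2, 9, 16, 17, 23, 25
The largest element is 25.

25


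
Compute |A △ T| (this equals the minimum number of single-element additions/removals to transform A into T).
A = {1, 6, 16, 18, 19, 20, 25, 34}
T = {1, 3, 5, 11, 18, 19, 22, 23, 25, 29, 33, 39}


Set A = {1, 6, 16, 18, 19, 20, 25, 34}
Set T = {1, 3, 5, 11, 18, 19, 22, 23, 25, 29, 33, 39}
Elements to remove from A (in A, not in T): {6, 16, 20, 34} → 4 removals
Elements to add to A (in T, not in A): {3, 5, 11, 22, 23, 29, 33, 39} → 8 additions
Total edits = 4 + 8 = 12

12


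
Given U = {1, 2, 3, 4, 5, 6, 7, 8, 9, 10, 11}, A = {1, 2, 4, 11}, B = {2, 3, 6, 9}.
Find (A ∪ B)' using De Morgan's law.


U = {1, 2, 3, 4, 5, 6, 7, 8, 9, 10, 11}
A = {1, 2, 4, 11}, B = {2, 3, 6, 9}
A ∪ B = {1, 2, 3, 4, 6, 9, 11}
(A ∪ B)' = U \ (A ∪ B) = {5, 7, 8, 10}
Verification via A' ∩ B': A' = {3, 5, 6, 7, 8, 9, 10}, B' = {1, 4, 5, 7, 8, 10, 11}
A' ∩ B' = {5, 7, 8, 10} ✓

{5, 7, 8, 10}


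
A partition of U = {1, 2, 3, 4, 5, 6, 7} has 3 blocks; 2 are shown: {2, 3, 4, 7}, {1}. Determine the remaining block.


U = {1, 2, 3, 4, 5, 6, 7}
Shown blocks: {2, 3, 4, 7}, {1}
A partition's blocks are pairwise disjoint and cover U, so the missing block = U \ (union of shown blocks).
Union of shown blocks: {1, 2, 3, 4, 7}
Missing block = U \ (union) = {5, 6}

{5, 6}


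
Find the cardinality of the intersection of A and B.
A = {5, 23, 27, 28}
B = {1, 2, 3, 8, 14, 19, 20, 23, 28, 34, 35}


Set A = {5, 23, 27, 28}
Set B = {1, 2, 3, 8, 14, 19, 20, 23, 28, 34, 35}
A ∩ B = {23, 28}
|A ∩ B| = 2

2


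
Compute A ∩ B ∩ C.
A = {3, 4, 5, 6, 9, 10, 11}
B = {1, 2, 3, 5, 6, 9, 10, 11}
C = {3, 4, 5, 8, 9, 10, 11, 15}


Set A = {3, 4, 5, 6, 9, 10, 11}
Set B = {1, 2, 3, 5, 6, 9, 10, 11}
Set C = {3, 4, 5, 8, 9, 10, 11, 15}
First, A ∩ B = {3, 5, 6, 9, 10, 11}
Then, (A ∩ B) ∩ C = {3, 5, 9, 10, 11}

{3, 5, 9, 10, 11}


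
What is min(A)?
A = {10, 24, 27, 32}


Set A = {10, 24, 27, 32}
Elements in ascending order: 10, 24, 27, 32
The smallest element is 10.

10


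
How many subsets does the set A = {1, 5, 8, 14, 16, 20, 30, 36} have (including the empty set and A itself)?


Set A = {1, 5, 8, 14, 16, 20, 30, 36}
|A| = 8
The power set P(A) contains all subsets of A.
|P(A)| = 2^|A| = 2^8 = 256

256


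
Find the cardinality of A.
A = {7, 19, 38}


Set A = {7, 19, 38}
Listing elements: 7, 19, 38
Counting: 3 elements
|A| = 3

3


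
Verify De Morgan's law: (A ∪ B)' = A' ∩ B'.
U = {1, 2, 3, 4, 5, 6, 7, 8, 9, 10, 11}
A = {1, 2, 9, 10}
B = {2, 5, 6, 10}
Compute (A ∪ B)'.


U = {1, 2, 3, 4, 5, 6, 7, 8, 9, 10, 11}
A = {1, 2, 9, 10}, B = {2, 5, 6, 10}
A ∪ B = {1, 2, 5, 6, 9, 10}
(A ∪ B)' = U \ (A ∪ B) = {3, 4, 7, 8, 11}
Verification via A' ∩ B': A' = {3, 4, 5, 6, 7, 8, 11}, B' = {1, 3, 4, 7, 8, 9, 11}
A' ∩ B' = {3, 4, 7, 8, 11} ✓

{3, 4, 7, 8, 11}


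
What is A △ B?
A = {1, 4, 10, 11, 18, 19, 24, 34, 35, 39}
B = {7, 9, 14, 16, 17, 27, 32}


Set A = {1, 4, 10, 11, 18, 19, 24, 34, 35, 39}
Set B = {7, 9, 14, 16, 17, 27, 32}
A △ B = (A \ B) ∪ (B \ A)
Elements in A but not B: {1, 4, 10, 11, 18, 19, 24, 34, 35, 39}
Elements in B but not A: {7, 9, 14, 16, 17, 27, 32}
A △ B = {1, 4, 7, 9, 10, 11, 14, 16, 17, 18, 19, 24, 27, 32, 34, 35, 39}

{1, 4, 7, 9, 10, 11, 14, 16, 17, 18, 19, 24, 27, 32, 34, 35, 39}


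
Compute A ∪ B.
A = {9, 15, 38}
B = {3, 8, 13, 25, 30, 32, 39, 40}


Set A = {9, 15, 38}
Set B = {3, 8, 13, 25, 30, 32, 39, 40}
A ∪ B includes all elements in either set.
Elements from A: {9, 15, 38}
Elements from B not already included: {3, 8, 13, 25, 30, 32, 39, 40}
A ∪ B = {3, 8, 9, 13, 15, 25, 30, 32, 38, 39, 40}

{3, 8, 9, 13, 15, 25, 30, 32, 38, 39, 40}


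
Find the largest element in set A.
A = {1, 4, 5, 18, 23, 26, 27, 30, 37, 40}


Set A = {1, 4, 5, 18, 23, 26, 27, 30, 37, 40}
Elements in ascending order: 1, 4, 5, 18, 23, 26, 27, 30, 37, 40
The largest element is 40.

40


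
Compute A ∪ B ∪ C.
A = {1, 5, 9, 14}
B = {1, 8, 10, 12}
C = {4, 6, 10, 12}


Set A = {1, 5, 9, 14}
Set B = {1, 8, 10, 12}
Set C = {4, 6, 10, 12}
First, A ∪ B = {1, 5, 8, 9, 10, 12, 14}
Then, (A ∪ B) ∪ C = {1, 4, 5, 6, 8, 9, 10, 12, 14}

{1, 4, 5, 6, 8, 9, 10, 12, 14}


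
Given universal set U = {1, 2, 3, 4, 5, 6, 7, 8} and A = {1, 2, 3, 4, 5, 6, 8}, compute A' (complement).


Universal set U = {1, 2, 3, 4, 5, 6, 7, 8}
Set A = {1, 2, 3, 4, 5, 6, 8}
A' = U \ A = elements in U but not in A
Checking each element of U:
1 (in A, exclude), 2 (in A, exclude), 3 (in A, exclude), 4 (in A, exclude), 5 (in A, exclude), 6 (in A, exclude), 7 (not in A, include), 8 (in A, exclude)
A' = {7}

{7}


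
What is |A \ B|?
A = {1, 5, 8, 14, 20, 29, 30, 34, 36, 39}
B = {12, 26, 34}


Set A = {1, 5, 8, 14, 20, 29, 30, 34, 36, 39}
Set B = {12, 26, 34}
A \ B = {1, 5, 8, 14, 20, 29, 30, 36, 39}
|A \ B| = 9

9


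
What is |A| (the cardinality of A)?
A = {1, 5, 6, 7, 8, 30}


Set A = {1, 5, 6, 7, 8, 30}
Listing elements: 1, 5, 6, 7, 8, 30
Counting: 6 elements
|A| = 6

6


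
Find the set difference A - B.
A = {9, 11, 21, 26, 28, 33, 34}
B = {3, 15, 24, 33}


Set A = {9, 11, 21, 26, 28, 33, 34}
Set B = {3, 15, 24, 33}
A \ B includes elements in A that are not in B.
Check each element of A:
9 (not in B, keep), 11 (not in B, keep), 21 (not in B, keep), 26 (not in B, keep), 28 (not in B, keep), 33 (in B, remove), 34 (not in B, keep)
A \ B = {9, 11, 21, 26, 28, 34}

{9, 11, 21, 26, 28, 34}


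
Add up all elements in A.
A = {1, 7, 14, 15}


Set A = {1, 7, 14, 15}
Sum = 1 + 7 + 14 + 15 = 37

37


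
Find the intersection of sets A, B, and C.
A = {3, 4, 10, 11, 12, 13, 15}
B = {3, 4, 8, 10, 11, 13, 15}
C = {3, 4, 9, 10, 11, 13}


Set A = {3, 4, 10, 11, 12, 13, 15}
Set B = {3, 4, 8, 10, 11, 13, 15}
Set C = {3, 4, 9, 10, 11, 13}
First, A ∩ B = {3, 4, 10, 11, 13, 15}
Then, (A ∩ B) ∩ C = {3, 4, 10, 11, 13}

{3, 4, 10, 11, 13}


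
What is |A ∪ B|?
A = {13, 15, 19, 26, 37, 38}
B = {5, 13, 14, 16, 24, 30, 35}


Set A = {13, 15, 19, 26, 37, 38}, |A| = 6
Set B = {5, 13, 14, 16, 24, 30, 35}, |B| = 7
A ∩ B = {13}, |A ∩ B| = 1
|A ∪ B| = |A| + |B| - |A ∩ B| = 6 + 7 - 1 = 12

12


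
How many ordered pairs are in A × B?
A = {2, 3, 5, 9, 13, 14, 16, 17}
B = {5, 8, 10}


Set A = {2, 3, 5, 9, 13, 14, 16, 17} has 8 elements.
Set B = {5, 8, 10} has 3 elements.
|A × B| = |A| × |B| = 8 × 3 = 24

24


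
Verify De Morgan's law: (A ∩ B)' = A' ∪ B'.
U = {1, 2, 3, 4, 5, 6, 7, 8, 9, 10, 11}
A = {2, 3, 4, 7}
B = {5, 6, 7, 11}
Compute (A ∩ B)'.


U = {1, 2, 3, 4, 5, 6, 7, 8, 9, 10, 11}
A = {2, 3, 4, 7}, B = {5, 6, 7, 11}
A ∩ B = {7}
(A ∩ B)' = U \ (A ∩ B) = {1, 2, 3, 4, 5, 6, 8, 9, 10, 11}
Verification via A' ∪ B': A' = {1, 5, 6, 8, 9, 10, 11}, B' = {1, 2, 3, 4, 8, 9, 10}
A' ∪ B' = {1, 2, 3, 4, 5, 6, 8, 9, 10, 11} ✓

{1, 2, 3, 4, 5, 6, 8, 9, 10, 11}


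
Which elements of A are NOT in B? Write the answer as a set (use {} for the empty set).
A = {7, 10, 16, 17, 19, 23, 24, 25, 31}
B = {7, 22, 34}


Set A = {7, 10, 16, 17, 19, 23, 24, 25, 31}
Set B = {7, 22, 34}
Check each element of A against B:
7 ∈ B, 10 ∉ B (include), 16 ∉ B (include), 17 ∉ B (include), 19 ∉ B (include), 23 ∉ B (include), 24 ∉ B (include), 25 ∉ B (include), 31 ∉ B (include)
Elements of A not in B: {10, 16, 17, 19, 23, 24, 25, 31}

{10, 16, 17, 19, 23, 24, 25, 31}


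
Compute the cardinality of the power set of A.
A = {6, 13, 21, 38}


Set A = {6, 13, 21, 38}
|A| = 4
The power set P(A) contains all subsets of A.
|P(A)| = 2^|A| = 2^4 = 16

16


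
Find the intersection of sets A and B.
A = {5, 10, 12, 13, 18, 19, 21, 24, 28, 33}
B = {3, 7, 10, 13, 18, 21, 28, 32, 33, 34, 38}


Set A = {5, 10, 12, 13, 18, 19, 21, 24, 28, 33}
Set B = {3, 7, 10, 13, 18, 21, 28, 32, 33, 34, 38}
A ∩ B includes only elements in both sets.
Check each element of A against B:
5 ✗, 10 ✓, 12 ✗, 13 ✓, 18 ✓, 19 ✗, 21 ✓, 24 ✗, 28 ✓, 33 ✓
A ∩ B = {10, 13, 18, 21, 28, 33}

{10, 13, 18, 21, 28, 33}


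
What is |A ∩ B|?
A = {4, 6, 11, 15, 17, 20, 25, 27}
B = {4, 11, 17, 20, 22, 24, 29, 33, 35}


Set A = {4, 6, 11, 15, 17, 20, 25, 27}
Set B = {4, 11, 17, 20, 22, 24, 29, 33, 35}
A ∩ B = {4, 11, 17, 20}
|A ∩ B| = 4

4


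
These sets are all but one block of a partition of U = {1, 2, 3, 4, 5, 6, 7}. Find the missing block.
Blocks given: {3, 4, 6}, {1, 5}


U = {1, 2, 3, 4, 5, 6, 7}
Shown blocks: {3, 4, 6}, {1, 5}
A partition's blocks are pairwise disjoint and cover U, so the missing block = U \ (union of shown blocks).
Union of shown blocks: {1, 3, 4, 5, 6}
Missing block = U \ (union) = {2, 7}

{2, 7}


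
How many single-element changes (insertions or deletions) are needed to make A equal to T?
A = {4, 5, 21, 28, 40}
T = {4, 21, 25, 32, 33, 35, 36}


Set A = {4, 5, 21, 28, 40}
Set T = {4, 21, 25, 32, 33, 35, 36}
Elements to remove from A (in A, not in T): {5, 28, 40} → 3 removals
Elements to add to A (in T, not in A): {25, 32, 33, 35, 36} → 5 additions
Total edits = 3 + 5 = 8

8


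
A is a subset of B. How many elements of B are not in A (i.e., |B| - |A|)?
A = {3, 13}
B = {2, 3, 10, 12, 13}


Set A = {3, 13}, |A| = 2
Set B = {2, 3, 10, 12, 13}, |B| = 5
Since A ⊆ B: B \ A = {2, 10, 12}
|B| - |A| = 5 - 2 = 3

3


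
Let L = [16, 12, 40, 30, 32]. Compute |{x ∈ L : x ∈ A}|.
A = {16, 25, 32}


Set A = {16, 25, 32}
Candidates: [16, 12, 40, 30, 32]
Check each candidate:
16 ∈ A, 12 ∉ A, 40 ∉ A, 30 ∉ A, 32 ∈ A
Count of candidates in A: 2

2


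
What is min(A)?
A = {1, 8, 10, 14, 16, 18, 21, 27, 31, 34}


Set A = {1, 8, 10, 14, 16, 18, 21, 27, 31, 34}
Elements in ascending order: 1, 8, 10, 14, 16, 18, 21, 27, 31, 34
The smallest element is 1.

1


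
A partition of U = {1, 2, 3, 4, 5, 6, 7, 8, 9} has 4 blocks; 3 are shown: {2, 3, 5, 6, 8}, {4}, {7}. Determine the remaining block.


U = {1, 2, 3, 4, 5, 6, 7, 8, 9}
Shown blocks: {2, 3, 5, 6, 8}, {4}, {7}
A partition's blocks are pairwise disjoint and cover U, so the missing block = U \ (union of shown blocks).
Union of shown blocks: {2, 3, 4, 5, 6, 7, 8}
Missing block = U \ (union) = {1, 9}

{1, 9}


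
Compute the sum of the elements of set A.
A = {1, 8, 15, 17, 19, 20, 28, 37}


Set A = {1, 8, 15, 17, 19, 20, 28, 37}
Sum = 1 + 8 + 15 + 17 + 19 + 20 + 28 + 37 = 145

145


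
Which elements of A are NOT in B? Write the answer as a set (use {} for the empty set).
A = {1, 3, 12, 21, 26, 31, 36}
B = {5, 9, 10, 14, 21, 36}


Set A = {1, 3, 12, 21, 26, 31, 36}
Set B = {5, 9, 10, 14, 21, 36}
Check each element of A against B:
1 ∉ B (include), 3 ∉ B (include), 12 ∉ B (include), 21 ∈ B, 26 ∉ B (include), 31 ∉ B (include), 36 ∈ B
Elements of A not in B: {1, 3, 12, 26, 31}

{1, 3, 12, 26, 31}


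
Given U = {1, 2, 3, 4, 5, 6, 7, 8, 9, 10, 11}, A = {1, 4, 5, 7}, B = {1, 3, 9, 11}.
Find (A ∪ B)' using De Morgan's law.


U = {1, 2, 3, 4, 5, 6, 7, 8, 9, 10, 11}
A = {1, 4, 5, 7}, B = {1, 3, 9, 11}
A ∪ B = {1, 3, 4, 5, 7, 9, 11}
(A ∪ B)' = U \ (A ∪ B) = {2, 6, 8, 10}
Verification via A' ∩ B': A' = {2, 3, 6, 8, 9, 10, 11}, B' = {2, 4, 5, 6, 7, 8, 10}
A' ∩ B' = {2, 6, 8, 10} ✓

{2, 6, 8, 10}


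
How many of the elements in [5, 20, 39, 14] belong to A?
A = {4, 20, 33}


Set A = {4, 20, 33}
Candidates: [5, 20, 39, 14]
Check each candidate:
5 ∉ A, 20 ∈ A, 39 ∉ A, 14 ∉ A
Count of candidates in A: 1

1


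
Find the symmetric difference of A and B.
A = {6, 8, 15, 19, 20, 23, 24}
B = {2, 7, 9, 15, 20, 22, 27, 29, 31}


Set A = {6, 8, 15, 19, 20, 23, 24}
Set B = {2, 7, 9, 15, 20, 22, 27, 29, 31}
A △ B = (A \ B) ∪ (B \ A)
Elements in A but not B: {6, 8, 19, 23, 24}
Elements in B but not A: {2, 7, 9, 22, 27, 29, 31}
A △ B = {2, 6, 7, 8, 9, 19, 22, 23, 24, 27, 29, 31}

{2, 6, 7, 8, 9, 19, 22, 23, 24, 27, 29, 31}


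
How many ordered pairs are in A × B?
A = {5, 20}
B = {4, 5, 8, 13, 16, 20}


Set A = {5, 20} has 2 elements.
Set B = {4, 5, 8, 13, 16, 20} has 6 elements.
|A × B| = |A| × |B| = 2 × 6 = 12

12


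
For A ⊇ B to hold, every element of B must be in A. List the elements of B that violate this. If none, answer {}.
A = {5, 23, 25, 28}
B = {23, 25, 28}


Set A = {5, 23, 25, 28}
Set B = {23, 25, 28}
Check each element of B against A:
23 ∈ A, 25 ∈ A, 28 ∈ A
Elements of B not in A: {}

{}


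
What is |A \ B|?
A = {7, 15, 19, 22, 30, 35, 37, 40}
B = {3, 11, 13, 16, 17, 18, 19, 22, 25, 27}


Set A = {7, 15, 19, 22, 30, 35, 37, 40}
Set B = {3, 11, 13, 16, 17, 18, 19, 22, 25, 27}
A \ B = {7, 15, 30, 35, 37, 40}
|A \ B| = 6

6


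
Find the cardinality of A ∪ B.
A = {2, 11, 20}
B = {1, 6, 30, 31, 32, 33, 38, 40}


Set A = {2, 11, 20}, |A| = 3
Set B = {1, 6, 30, 31, 32, 33, 38, 40}, |B| = 8
A ∩ B = {}, |A ∩ B| = 0
|A ∪ B| = |A| + |B| - |A ∩ B| = 3 + 8 - 0 = 11

11


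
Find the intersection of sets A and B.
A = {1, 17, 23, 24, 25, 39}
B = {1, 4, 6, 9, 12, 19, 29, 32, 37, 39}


Set A = {1, 17, 23, 24, 25, 39}
Set B = {1, 4, 6, 9, 12, 19, 29, 32, 37, 39}
A ∩ B includes only elements in both sets.
Check each element of A against B:
1 ✓, 17 ✗, 23 ✗, 24 ✗, 25 ✗, 39 ✓
A ∩ B = {1, 39}

{1, 39}


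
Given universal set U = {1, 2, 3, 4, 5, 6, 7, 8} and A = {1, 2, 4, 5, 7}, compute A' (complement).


Universal set U = {1, 2, 3, 4, 5, 6, 7, 8}
Set A = {1, 2, 4, 5, 7}
A' = U \ A = elements in U but not in A
Checking each element of U:
1 (in A, exclude), 2 (in A, exclude), 3 (not in A, include), 4 (in A, exclude), 5 (in A, exclude), 6 (not in A, include), 7 (in A, exclude), 8 (not in A, include)
A' = {3, 6, 8}

{3, 6, 8}


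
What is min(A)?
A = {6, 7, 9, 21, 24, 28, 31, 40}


Set A = {6, 7, 9, 21, 24, 28, 31, 40}
Elements in ascending order: 6, 7, 9, 21, 24, 28, 31, 40
The smallest element is 6.

6


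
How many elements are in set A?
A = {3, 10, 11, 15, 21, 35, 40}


Set A = {3, 10, 11, 15, 21, 35, 40}
Listing elements: 3, 10, 11, 15, 21, 35, 40
Counting: 7 elements
|A| = 7

7


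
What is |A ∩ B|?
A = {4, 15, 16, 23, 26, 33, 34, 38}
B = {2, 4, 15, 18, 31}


Set A = {4, 15, 16, 23, 26, 33, 34, 38}
Set B = {2, 4, 15, 18, 31}
A ∩ B = {4, 15}
|A ∩ B| = 2

2


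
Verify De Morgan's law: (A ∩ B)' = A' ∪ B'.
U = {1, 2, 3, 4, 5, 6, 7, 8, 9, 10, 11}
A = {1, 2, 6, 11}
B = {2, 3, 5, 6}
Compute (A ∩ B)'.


U = {1, 2, 3, 4, 5, 6, 7, 8, 9, 10, 11}
A = {1, 2, 6, 11}, B = {2, 3, 5, 6}
A ∩ B = {2, 6}
(A ∩ B)' = U \ (A ∩ B) = {1, 3, 4, 5, 7, 8, 9, 10, 11}
Verification via A' ∪ B': A' = {3, 4, 5, 7, 8, 9, 10}, B' = {1, 4, 7, 8, 9, 10, 11}
A' ∪ B' = {1, 3, 4, 5, 7, 8, 9, 10, 11} ✓

{1, 3, 4, 5, 7, 8, 9, 10, 11}


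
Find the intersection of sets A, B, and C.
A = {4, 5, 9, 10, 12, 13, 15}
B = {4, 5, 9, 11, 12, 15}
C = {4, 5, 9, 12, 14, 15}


Set A = {4, 5, 9, 10, 12, 13, 15}
Set B = {4, 5, 9, 11, 12, 15}
Set C = {4, 5, 9, 12, 14, 15}
First, A ∩ B = {4, 5, 9, 12, 15}
Then, (A ∩ B) ∩ C = {4, 5, 9, 12, 15}

{4, 5, 9, 12, 15}


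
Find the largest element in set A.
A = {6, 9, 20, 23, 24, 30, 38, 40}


Set A = {6, 9, 20, 23, 24, 30, 38, 40}
Elements in ascending order: 6, 9, 20, 23, 24, 30, 38, 40
The largest element is 40.

40


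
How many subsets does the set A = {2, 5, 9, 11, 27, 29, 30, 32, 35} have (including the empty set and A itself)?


Set A = {2, 5, 9, 11, 27, 29, 30, 32, 35}
|A| = 9
The power set P(A) contains all subsets of A.
|P(A)| = 2^|A| = 2^9 = 512

512


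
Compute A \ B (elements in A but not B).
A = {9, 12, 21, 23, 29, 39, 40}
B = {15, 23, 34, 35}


Set A = {9, 12, 21, 23, 29, 39, 40}
Set B = {15, 23, 34, 35}
A \ B includes elements in A that are not in B.
Check each element of A:
9 (not in B, keep), 12 (not in B, keep), 21 (not in B, keep), 23 (in B, remove), 29 (not in B, keep), 39 (not in B, keep), 40 (not in B, keep)
A \ B = {9, 12, 21, 29, 39, 40}

{9, 12, 21, 29, 39, 40}


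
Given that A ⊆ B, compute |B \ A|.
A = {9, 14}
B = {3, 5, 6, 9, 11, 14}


Set A = {9, 14}, |A| = 2
Set B = {3, 5, 6, 9, 11, 14}, |B| = 6
Since A ⊆ B: B \ A = {3, 5, 6, 11}
|B| - |A| = 6 - 2 = 4

4


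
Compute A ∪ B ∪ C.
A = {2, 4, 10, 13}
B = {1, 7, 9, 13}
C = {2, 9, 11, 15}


Set A = {2, 4, 10, 13}
Set B = {1, 7, 9, 13}
Set C = {2, 9, 11, 15}
First, A ∪ B = {1, 2, 4, 7, 9, 10, 13}
Then, (A ∪ B) ∪ C = {1, 2, 4, 7, 9, 10, 11, 13, 15}

{1, 2, 4, 7, 9, 10, 11, 13, 15}


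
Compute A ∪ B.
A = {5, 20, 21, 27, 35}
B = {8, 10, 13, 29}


Set A = {5, 20, 21, 27, 35}
Set B = {8, 10, 13, 29}
A ∪ B includes all elements in either set.
Elements from A: {5, 20, 21, 27, 35}
Elements from B not already included: {8, 10, 13, 29}
A ∪ B = {5, 8, 10, 13, 20, 21, 27, 29, 35}

{5, 8, 10, 13, 20, 21, 27, 29, 35}


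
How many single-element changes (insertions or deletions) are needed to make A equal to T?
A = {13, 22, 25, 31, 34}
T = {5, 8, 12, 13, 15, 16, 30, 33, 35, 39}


Set A = {13, 22, 25, 31, 34}
Set T = {5, 8, 12, 13, 15, 16, 30, 33, 35, 39}
Elements to remove from A (in A, not in T): {22, 25, 31, 34} → 4 removals
Elements to add to A (in T, not in A): {5, 8, 12, 15, 16, 30, 33, 35, 39} → 9 additions
Total edits = 4 + 9 = 13

13


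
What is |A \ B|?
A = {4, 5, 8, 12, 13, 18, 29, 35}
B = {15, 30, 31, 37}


Set A = {4, 5, 8, 12, 13, 18, 29, 35}
Set B = {15, 30, 31, 37}
A \ B = {4, 5, 8, 12, 13, 18, 29, 35}
|A \ B| = 8

8


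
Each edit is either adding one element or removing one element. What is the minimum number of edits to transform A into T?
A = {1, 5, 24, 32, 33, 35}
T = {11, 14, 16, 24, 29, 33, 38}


Set A = {1, 5, 24, 32, 33, 35}
Set T = {11, 14, 16, 24, 29, 33, 38}
Elements to remove from A (in A, not in T): {1, 5, 32, 35} → 4 removals
Elements to add to A (in T, not in A): {11, 14, 16, 29, 38} → 5 additions
Total edits = 4 + 5 = 9

9


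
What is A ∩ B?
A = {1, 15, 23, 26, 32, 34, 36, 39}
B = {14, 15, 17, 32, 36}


Set A = {1, 15, 23, 26, 32, 34, 36, 39}
Set B = {14, 15, 17, 32, 36}
A ∩ B includes only elements in both sets.
Check each element of A against B:
1 ✗, 15 ✓, 23 ✗, 26 ✗, 32 ✓, 34 ✗, 36 ✓, 39 ✗
A ∩ B = {15, 32, 36}

{15, 32, 36}


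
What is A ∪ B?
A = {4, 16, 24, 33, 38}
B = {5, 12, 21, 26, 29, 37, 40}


Set A = {4, 16, 24, 33, 38}
Set B = {5, 12, 21, 26, 29, 37, 40}
A ∪ B includes all elements in either set.
Elements from A: {4, 16, 24, 33, 38}
Elements from B not already included: {5, 12, 21, 26, 29, 37, 40}
A ∪ B = {4, 5, 12, 16, 21, 24, 26, 29, 33, 37, 38, 40}

{4, 5, 12, 16, 21, 24, 26, 29, 33, 37, 38, 40}


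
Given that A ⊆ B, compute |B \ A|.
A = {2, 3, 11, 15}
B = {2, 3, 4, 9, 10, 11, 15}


Set A = {2, 3, 11, 15}, |A| = 4
Set B = {2, 3, 4, 9, 10, 11, 15}, |B| = 7
Since A ⊆ B: B \ A = {4, 9, 10}
|B| - |A| = 7 - 4 = 3

3


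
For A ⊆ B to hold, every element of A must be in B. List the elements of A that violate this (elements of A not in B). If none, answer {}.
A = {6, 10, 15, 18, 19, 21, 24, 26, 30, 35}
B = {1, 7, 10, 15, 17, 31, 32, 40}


Set A = {6, 10, 15, 18, 19, 21, 24, 26, 30, 35}
Set B = {1, 7, 10, 15, 17, 31, 32, 40}
Check each element of A against B:
6 ∉ B (include), 10 ∈ B, 15 ∈ B, 18 ∉ B (include), 19 ∉ B (include), 21 ∉ B (include), 24 ∉ B (include), 26 ∉ B (include), 30 ∉ B (include), 35 ∉ B (include)
Elements of A not in B: {6, 18, 19, 21, 24, 26, 30, 35}

{6, 18, 19, 21, 24, 26, 30, 35}


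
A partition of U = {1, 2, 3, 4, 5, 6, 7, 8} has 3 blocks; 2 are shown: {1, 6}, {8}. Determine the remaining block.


U = {1, 2, 3, 4, 5, 6, 7, 8}
Shown blocks: {1, 6}, {8}
A partition's blocks are pairwise disjoint and cover U, so the missing block = U \ (union of shown blocks).
Union of shown blocks: {1, 6, 8}
Missing block = U \ (union) = {2, 3, 4, 5, 7}

{2, 3, 4, 5, 7}


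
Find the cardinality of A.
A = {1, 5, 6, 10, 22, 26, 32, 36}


Set A = {1, 5, 6, 10, 22, 26, 32, 36}
Listing elements: 1, 5, 6, 10, 22, 26, 32, 36
Counting: 8 elements
|A| = 8

8


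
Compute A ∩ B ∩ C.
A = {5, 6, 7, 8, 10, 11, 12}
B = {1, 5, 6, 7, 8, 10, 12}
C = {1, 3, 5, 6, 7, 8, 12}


Set A = {5, 6, 7, 8, 10, 11, 12}
Set B = {1, 5, 6, 7, 8, 10, 12}
Set C = {1, 3, 5, 6, 7, 8, 12}
First, A ∩ B = {5, 6, 7, 8, 10, 12}
Then, (A ∩ B) ∩ C = {5, 6, 7, 8, 12}

{5, 6, 7, 8, 12}


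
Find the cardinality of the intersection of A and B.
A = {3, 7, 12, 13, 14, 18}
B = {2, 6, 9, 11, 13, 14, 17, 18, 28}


Set A = {3, 7, 12, 13, 14, 18}
Set B = {2, 6, 9, 11, 13, 14, 17, 18, 28}
A ∩ B = {13, 14, 18}
|A ∩ B| = 3

3


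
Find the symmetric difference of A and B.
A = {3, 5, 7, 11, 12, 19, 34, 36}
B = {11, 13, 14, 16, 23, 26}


Set A = {3, 5, 7, 11, 12, 19, 34, 36}
Set B = {11, 13, 14, 16, 23, 26}
A △ B = (A \ B) ∪ (B \ A)
Elements in A but not B: {3, 5, 7, 12, 19, 34, 36}
Elements in B but not A: {13, 14, 16, 23, 26}
A △ B = {3, 5, 7, 12, 13, 14, 16, 19, 23, 26, 34, 36}

{3, 5, 7, 12, 13, 14, 16, 19, 23, 26, 34, 36}


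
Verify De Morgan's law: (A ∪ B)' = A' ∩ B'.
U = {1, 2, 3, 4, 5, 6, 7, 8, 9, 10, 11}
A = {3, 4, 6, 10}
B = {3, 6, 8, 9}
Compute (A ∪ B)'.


U = {1, 2, 3, 4, 5, 6, 7, 8, 9, 10, 11}
A = {3, 4, 6, 10}, B = {3, 6, 8, 9}
A ∪ B = {3, 4, 6, 8, 9, 10}
(A ∪ B)' = U \ (A ∪ B) = {1, 2, 5, 7, 11}
Verification via A' ∩ B': A' = {1, 2, 5, 7, 8, 9, 11}, B' = {1, 2, 4, 5, 7, 10, 11}
A' ∩ B' = {1, 2, 5, 7, 11} ✓

{1, 2, 5, 7, 11}


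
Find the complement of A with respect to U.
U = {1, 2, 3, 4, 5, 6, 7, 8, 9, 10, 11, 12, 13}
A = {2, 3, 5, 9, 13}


Universal set U = {1, 2, 3, 4, 5, 6, 7, 8, 9, 10, 11, 12, 13}
Set A = {2, 3, 5, 9, 13}
A' = U \ A = elements in U but not in A
Checking each element of U:
1 (not in A, include), 2 (in A, exclude), 3 (in A, exclude), 4 (not in A, include), 5 (in A, exclude), 6 (not in A, include), 7 (not in A, include), 8 (not in A, include), 9 (in A, exclude), 10 (not in A, include), 11 (not in A, include), 12 (not in A, include), 13 (in A, exclude)
A' = {1, 4, 6, 7, 8, 10, 11, 12}

{1, 4, 6, 7, 8, 10, 11, 12}


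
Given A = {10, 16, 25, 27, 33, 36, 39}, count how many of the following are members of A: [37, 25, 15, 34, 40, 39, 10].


Set A = {10, 16, 25, 27, 33, 36, 39}
Candidates: [37, 25, 15, 34, 40, 39, 10]
Check each candidate:
37 ∉ A, 25 ∈ A, 15 ∉ A, 34 ∉ A, 40 ∉ A, 39 ∈ A, 10 ∈ A
Count of candidates in A: 3

3


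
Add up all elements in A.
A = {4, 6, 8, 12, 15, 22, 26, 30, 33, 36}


Set A = {4, 6, 8, 12, 15, 22, 26, 30, 33, 36}
Sum = 4 + 6 + 8 + 12 + 15 + 22 + 26 + 30 + 33 + 36 = 192

192


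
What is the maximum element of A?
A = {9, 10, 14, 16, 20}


Set A = {9, 10, 14, 16, 20}
Elements in ascending order: 9, 10, 14, 16, 20
The largest element is 20.

20


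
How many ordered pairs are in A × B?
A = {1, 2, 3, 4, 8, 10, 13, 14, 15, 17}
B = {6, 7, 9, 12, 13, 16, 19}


Set A = {1, 2, 3, 4, 8, 10, 13, 14, 15, 17} has 10 elements.
Set B = {6, 7, 9, 12, 13, 16, 19} has 7 elements.
|A × B| = |A| × |B| = 10 × 7 = 70

70


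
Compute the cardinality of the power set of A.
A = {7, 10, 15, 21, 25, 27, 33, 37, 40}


Set A = {7, 10, 15, 21, 25, 27, 33, 37, 40}
|A| = 9
The power set P(A) contains all subsets of A.
|P(A)| = 2^|A| = 2^9 = 512

512


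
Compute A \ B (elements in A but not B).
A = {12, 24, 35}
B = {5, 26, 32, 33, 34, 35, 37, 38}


Set A = {12, 24, 35}
Set B = {5, 26, 32, 33, 34, 35, 37, 38}
A \ B includes elements in A that are not in B.
Check each element of A:
12 (not in B, keep), 24 (not in B, keep), 35 (in B, remove)
A \ B = {12, 24}

{12, 24}


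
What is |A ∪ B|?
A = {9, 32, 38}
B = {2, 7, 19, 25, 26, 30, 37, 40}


Set A = {9, 32, 38}, |A| = 3
Set B = {2, 7, 19, 25, 26, 30, 37, 40}, |B| = 8
A ∩ B = {}, |A ∩ B| = 0
|A ∪ B| = |A| + |B| - |A ∩ B| = 3 + 8 - 0 = 11

11


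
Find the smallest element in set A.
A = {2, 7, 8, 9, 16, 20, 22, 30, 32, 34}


Set A = {2, 7, 8, 9, 16, 20, 22, 30, 32, 34}
Elements in ascending order: 2, 7, 8, 9, 16, 20, 22, 30, 32, 34
The smallest element is 2.

2


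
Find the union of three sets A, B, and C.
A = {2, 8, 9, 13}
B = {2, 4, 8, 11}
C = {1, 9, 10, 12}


Set A = {2, 8, 9, 13}
Set B = {2, 4, 8, 11}
Set C = {1, 9, 10, 12}
First, A ∪ B = {2, 4, 8, 9, 11, 13}
Then, (A ∪ B) ∪ C = {1, 2, 4, 8, 9, 10, 11, 12, 13}

{1, 2, 4, 8, 9, 10, 11, 12, 13}


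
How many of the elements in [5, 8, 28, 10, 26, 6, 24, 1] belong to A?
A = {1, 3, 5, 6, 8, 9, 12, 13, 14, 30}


Set A = {1, 3, 5, 6, 8, 9, 12, 13, 14, 30}
Candidates: [5, 8, 28, 10, 26, 6, 24, 1]
Check each candidate:
5 ∈ A, 8 ∈ A, 28 ∉ A, 10 ∉ A, 26 ∉ A, 6 ∈ A, 24 ∉ A, 1 ∈ A
Count of candidates in A: 4

4


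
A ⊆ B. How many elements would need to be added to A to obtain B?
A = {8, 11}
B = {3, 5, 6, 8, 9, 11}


Set A = {8, 11}, |A| = 2
Set B = {3, 5, 6, 8, 9, 11}, |B| = 6
Since A ⊆ B: B \ A = {3, 5, 6, 9}
|B| - |A| = 6 - 2 = 4

4


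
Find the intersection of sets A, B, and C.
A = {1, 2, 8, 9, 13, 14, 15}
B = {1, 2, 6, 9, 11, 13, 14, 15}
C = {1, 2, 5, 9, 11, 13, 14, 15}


Set A = {1, 2, 8, 9, 13, 14, 15}
Set B = {1, 2, 6, 9, 11, 13, 14, 15}
Set C = {1, 2, 5, 9, 11, 13, 14, 15}
First, A ∩ B = {1, 2, 9, 13, 14, 15}
Then, (A ∩ B) ∩ C = {1, 2, 9, 13, 14, 15}

{1, 2, 9, 13, 14, 15}


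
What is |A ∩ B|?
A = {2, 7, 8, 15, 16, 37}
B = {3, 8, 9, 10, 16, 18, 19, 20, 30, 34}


Set A = {2, 7, 8, 15, 16, 37}
Set B = {3, 8, 9, 10, 16, 18, 19, 20, 30, 34}
A ∩ B = {8, 16}
|A ∩ B| = 2

2


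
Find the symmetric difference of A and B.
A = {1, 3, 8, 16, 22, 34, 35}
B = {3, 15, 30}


Set A = {1, 3, 8, 16, 22, 34, 35}
Set B = {3, 15, 30}
A △ B = (A \ B) ∪ (B \ A)
Elements in A but not B: {1, 8, 16, 22, 34, 35}
Elements in B but not A: {15, 30}
A △ B = {1, 8, 15, 16, 22, 30, 34, 35}

{1, 8, 15, 16, 22, 30, 34, 35}


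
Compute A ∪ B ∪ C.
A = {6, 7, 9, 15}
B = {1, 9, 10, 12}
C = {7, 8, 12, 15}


Set A = {6, 7, 9, 15}
Set B = {1, 9, 10, 12}
Set C = {7, 8, 12, 15}
First, A ∪ B = {1, 6, 7, 9, 10, 12, 15}
Then, (A ∪ B) ∪ C = {1, 6, 7, 8, 9, 10, 12, 15}

{1, 6, 7, 8, 9, 10, 12, 15}


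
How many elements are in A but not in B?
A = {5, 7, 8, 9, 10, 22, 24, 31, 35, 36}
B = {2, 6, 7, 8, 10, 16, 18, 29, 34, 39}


Set A = {5, 7, 8, 9, 10, 22, 24, 31, 35, 36}
Set B = {2, 6, 7, 8, 10, 16, 18, 29, 34, 39}
A \ B = {5, 9, 22, 24, 31, 35, 36}
|A \ B| = 7

7


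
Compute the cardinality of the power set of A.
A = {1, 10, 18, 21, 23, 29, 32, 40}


Set A = {1, 10, 18, 21, 23, 29, 32, 40}
|A| = 8
The power set P(A) contains all subsets of A.
|P(A)| = 2^|A| = 2^8 = 256

256


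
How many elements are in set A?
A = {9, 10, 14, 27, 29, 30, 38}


Set A = {9, 10, 14, 27, 29, 30, 38}
Listing elements: 9, 10, 14, 27, 29, 30, 38
Counting: 7 elements
|A| = 7

7


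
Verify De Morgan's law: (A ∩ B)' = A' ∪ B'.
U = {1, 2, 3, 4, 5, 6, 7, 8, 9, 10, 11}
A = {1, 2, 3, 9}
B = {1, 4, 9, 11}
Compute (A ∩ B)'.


U = {1, 2, 3, 4, 5, 6, 7, 8, 9, 10, 11}
A = {1, 2, 3, 9}, B = {1, 4, 9, 11}
A ∩ B = {1, 9}
(A ∩ B)' = U \ (A ∩ B) = {2, 3, 4, 5, 6, 7, 8, 10, 11}
Verification via A' ∪ B': A' = {4, 5, 6, 7, 8, 10, 11}, B' = {2, 3, 5, 6, 7, 8, 10}
A' ∪ B' = {2, 3, 4, 5, 6, 7, 8, 10, 11} ✓

{2, 3, 4, 5, 6, 7, 8, 10, 11}


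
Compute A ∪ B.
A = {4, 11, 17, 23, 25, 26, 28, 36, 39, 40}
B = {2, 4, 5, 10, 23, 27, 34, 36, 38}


Set A = {4, 11, 17, 23, 25, 26, 28, 36, 39, 40}
Set B = {2, 4, 5, 10, 23, 27, 34, 36, 38}
A ∪ B includes all elements in either set.
Elements from A: {4, 11, 17, 23, 25, 26, 28, 36, 39, 40}
Elements from B not already included: {2, 5, 10, 27, 34, 38}
A ∪ B = {2, 4, 5, 10, 11, 17, 23, 25, 26, 27, 28, 34, 36, 38, 39, 40}

{2, 4, 5, 10, 11, 17, 23, 25, 26, 27, 28, 34, 36, 38, 39, 40}


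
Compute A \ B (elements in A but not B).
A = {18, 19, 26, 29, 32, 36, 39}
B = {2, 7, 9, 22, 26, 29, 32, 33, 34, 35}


Set A = {18, 19, 26, 29, 32, 36, 39}
Set B = {2, 7, 9, 22, 26, 29, 32, 33, 34, 35}
A \ B includes elements in A that are not in B.
Check each element of A:
18 (not in B, keep), 19 (not in B, keep), 26 (in B, remove), 29 (in B, remove), 32 (in B, remove), 36 (not in B, keep), 39 (not in B, keep)
A \ B = {18, 19, 36, 39}

{18, 19, 36, 39}


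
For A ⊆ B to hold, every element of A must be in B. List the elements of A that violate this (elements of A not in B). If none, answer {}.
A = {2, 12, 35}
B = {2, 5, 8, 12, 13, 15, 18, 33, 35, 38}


Set A = {2, 12, 35}
Set B = {2, 5, 8, 12, 13, 15, 18, 33, 35, 38}
Check each element of A against B:
2 ∈ B, 12 ∈ B, 35 ∈ B
Elements of A not in B: {}

{}


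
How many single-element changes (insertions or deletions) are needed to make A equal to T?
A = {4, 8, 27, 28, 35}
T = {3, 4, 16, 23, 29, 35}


Set A = {4, 8, 27, 28, 35}
Set T = {3, 4, 16, 23, 29, 35}
Elements to remove from A (in A, not in T): {8, 27, 28} → 3 removals
Elements to add to A (in T, not in A): {3, 16, 23, 29} → 4 additions
Total edits = 3 + 4 = 7

7


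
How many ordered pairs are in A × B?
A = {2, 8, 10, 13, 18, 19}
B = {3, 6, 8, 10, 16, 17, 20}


Set A = {2, 8, 10, 13, 18, 19} has 6 elements.
Set B = {3, 6, 8, 10, 16, 17, 20} has 7 elements.
|A × B| = |A| × |B| = 6 × 7 = 42

42


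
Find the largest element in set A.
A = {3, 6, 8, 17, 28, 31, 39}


Set A = {3, 6, 8, 17, 28, 31, 39}
Elements in ascending order: 3, 6, 8, 17, 28, 31, 39
The largest element is 39.

39


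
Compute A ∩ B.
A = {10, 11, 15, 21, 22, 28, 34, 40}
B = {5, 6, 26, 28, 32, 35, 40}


Set A = {10, 11, 15, 21, 22, 28, 34, 40}
Set B = {5, 6, 26, 28, 32, 35, 40}
A ∩ B includes only elements in both sets.
Check each element of A against B:
10 ✗, 11 ✗, 15 ✗, 21 ✗, 22 ✗, 28 ✓, 34 ✗, 40 ✓
A ∩ B = {28, 40}

{28, 40}


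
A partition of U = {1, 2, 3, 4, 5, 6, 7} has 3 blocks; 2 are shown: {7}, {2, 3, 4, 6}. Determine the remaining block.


U = {1, 2, 3, 4, 5, 6, 7}
Shown blocks: {7}, {2, 3, 4, 6}
A partition's blocks are pairwise disjoint and cover U, so the missing block = U \ (union of shown blocks).
Union of shown blocks: {2, 3, 4, 6, 7}
Missing block = U \ (union) = {1, 5}

{1, 5}


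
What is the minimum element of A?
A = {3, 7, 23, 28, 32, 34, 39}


Set A = {3, 7, 23, 28, 32, 34, 39}
Elements in ascending order: 3, 7, 23, 28, 32, 34, 39
The smallest element is 3.

3


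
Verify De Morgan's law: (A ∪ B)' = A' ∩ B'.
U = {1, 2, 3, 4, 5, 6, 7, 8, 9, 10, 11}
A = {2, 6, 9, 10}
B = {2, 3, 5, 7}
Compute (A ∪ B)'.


U = {1, 2, 3, 4, 5, 6, 7, 8, 9, 10, 11}
A = {2, 6, 9, 10}, B = {2, 3, 5, 7}
A ∪ B = {2, 3, 5, 6, 7, 9, 10}
(A ∪ B)' = U \ (A ∪ B) = {1, 4, 8, 11}
Verification via A' ∩ B': A' = {1, 3, 4, 5, 7, 8, 11}, B' = {1, 4, 6, 8, 9, 10, 11}
A' ∩ B' = {1, 4, 8, 11} ✓

{1, 4, 8, 11}


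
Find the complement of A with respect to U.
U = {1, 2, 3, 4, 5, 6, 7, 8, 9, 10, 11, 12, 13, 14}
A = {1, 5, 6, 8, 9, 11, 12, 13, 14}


Universal set U = {1, 2, 3, 4, 5, 6, 7, 8, 9, 10, 11, 12, 13, 14}
Set A = {1, 5, 6, 8, 9, 11, 12, 13, 14}
A' = U \ A = elements in U but not in A
Checking each element of U:
1 (in A, exclude), 2 (not in A, include), 3 (not in A, include), 4 (not in A, include), 5 (in A, exclude), 6 (in A, exclude), 7 (not in A, include), 8 (in A, exclude), 9 (in A, exclude), 10 (not in A, include), 11 (in A, exclude), 12 (in A, exclude), 13 (in A, exclude), 14 (in A, exclude)
A' = {2, 3, 4, 7, 10}

{2, 3, 4, 7, 10}


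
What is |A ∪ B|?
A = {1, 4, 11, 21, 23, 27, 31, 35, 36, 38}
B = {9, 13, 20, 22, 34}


Set A = {1, 4, 11, 21, 23, 27, 31, 35, 36, 38}, |A| = 10
Set B = {9, 13, 20, 22, 34}, |B| = 5
A ∩ B = {}, |A ∩ B| = 0
|A ∪ B| = |A| + |B| - |A ∩ B| = 10 + 5 - 0 = 15

15


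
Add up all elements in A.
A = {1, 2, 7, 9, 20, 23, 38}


Set A = {1, 2, 7, 9, 20, 23, 38}
Sum = 1 + 2 + 7 + 9 + 20 + 23 + 38 = 100

100


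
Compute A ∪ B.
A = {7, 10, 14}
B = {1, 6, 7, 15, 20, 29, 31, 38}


Set A = {7, 10, 14}
Set B = {1, 6, 7, 15, 20, 29, 31, 38}
A ∪ B includes all elements in either set.
Elements from A: {7, 10, 14}
Elements from B not already included: {1, 6, 15, 20, 29, 31, 38}
A ∪ B = {1, 6, 7, 10, 14, 15, 20, 29, 31, 38}

{1, 6, 7, 10, 14, 15, 20, 29, 31, 38}


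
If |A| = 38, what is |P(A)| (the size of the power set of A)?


The set has 38 elements.
The power set contains all possible subsets.
|P(A)| = 2^|A| = 2^38 = 274877906944

274877906944


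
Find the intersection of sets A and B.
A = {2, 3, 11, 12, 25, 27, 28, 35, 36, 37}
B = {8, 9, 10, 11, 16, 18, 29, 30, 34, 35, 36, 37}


Set A = {2, 3, 11, 12, 25, 27, 28, 35, 36, 37}
Set B = {8, 9, 10, 11, 16, 18, 29, 30, 34, 35, 36, 37}
A ∩ B includes only elements in both sets.
Check each element of A against B:
2 ✗, 3 ✗, 11 ✓, 12 ✗, 25 ✗, 27 ✗, 28 ✗, 35 ✓, 36 ✓, 37 ✓
A ∩ B = {11, 35, 36, 37}

{11, 35, 36, 37}


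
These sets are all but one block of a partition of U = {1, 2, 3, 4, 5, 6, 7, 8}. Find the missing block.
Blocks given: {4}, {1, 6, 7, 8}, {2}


U = {1, 2, 3, 4, 5, 6, 7, 8}
Shown blocks: {4}, {1, 6, 7, 8}, {2}
A partition's blocks are pairwise disjoint and cover U, so the missing block = U \ (union of shown blocks).
Union of shown blocks: {1, 2, 4, 6, 7, 8}
Missing block = U \ (union) = {3, 5}

{3, 5}


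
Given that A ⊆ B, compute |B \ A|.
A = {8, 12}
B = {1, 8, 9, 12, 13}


Set A = {8, 12}, |A| = 2
Set B = {1, 8, 9, 12, 13}, |B| = 5
Since A ⊆ B: B \ A = {1, 9, 13}
|B| - |A| = 5 - 2 = 3

3


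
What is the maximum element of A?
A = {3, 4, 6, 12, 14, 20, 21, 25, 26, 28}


Set A = {3, 4, 6, 12, 14, 20, 21, 25, 26, 28}
Elements in ascending order: 3, 4, 6, 12, 14, 20, 21, 25, 26, 28
The largest element is 28.

28


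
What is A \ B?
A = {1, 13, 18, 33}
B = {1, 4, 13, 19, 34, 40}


Set A = {1, 13, 18, 33}
Set B = {1, 4, 13, 19, 34, 40}
A \ B includes elements in A that are not in B.
Check each element of A:
1 (in B, remove), 13 (in B, remove), 18 (not in B, keep), 33 (not in B, keep)
A \ B = {18, 33}

{18, 33}


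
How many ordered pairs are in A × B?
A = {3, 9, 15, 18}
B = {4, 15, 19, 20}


Set A = {3, 9, 15, 18} has 4 elements.
Set B = {4, 15, 19, 20} has 4 elements.
|A × B| = |A| × |B| = 4 × 4 = 16

16


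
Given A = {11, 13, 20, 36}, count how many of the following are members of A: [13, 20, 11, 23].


Set A = {11, 13, 20, 36}
Candidates: [13, 20, 11, 23]
Check each candidate:
13 ∈ A, 20 ∈ A, 11 ∈ A, 23 ∉ A
Count of candidates in A: 3

3


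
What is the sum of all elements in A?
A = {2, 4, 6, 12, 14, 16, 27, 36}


Set A = {2, 4, 6, 12, 14, 16, 27, 36}
Sum = 2 + 4 + 6 + 12 + 14 + 16 + 27 + 36 = 117

117


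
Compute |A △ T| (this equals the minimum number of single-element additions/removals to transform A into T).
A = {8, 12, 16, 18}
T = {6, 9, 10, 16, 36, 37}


Set A = {8, 12, 16, 18}
Set T = {6, 9, 10, 16, 36, 37}
Elements to remove from A (in A, not in T): {8, 12, 18} → 3 removals
Elements to add to A (in T, not in A): {6, 9, 10, 36, 37} → 5 additions
Total edits = 3 + 5 = 8

8
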